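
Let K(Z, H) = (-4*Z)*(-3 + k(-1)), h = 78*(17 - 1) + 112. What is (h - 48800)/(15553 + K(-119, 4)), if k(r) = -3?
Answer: -47440/12697 ≈ -3.7363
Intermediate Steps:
h = 1360 (h = 78*16 + 112 = 1248 + 112 = 1360)
K(Z, H) = 24*Z (K(Z, H) = (-4*Z)*(-3 - 3) = -4*Z*(-6) = 24*Z)
(h - 48800)/(15553 + K(-119, 4)) = (1360 - 48800)/(15553 + 24*(-119)) = -47440/(15553 - 2856) = -47440/12697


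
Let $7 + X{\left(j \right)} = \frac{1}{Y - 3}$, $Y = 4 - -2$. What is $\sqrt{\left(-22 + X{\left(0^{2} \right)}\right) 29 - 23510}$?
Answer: $\frac{8 i \sqrt{3423}}{3} \approx 156.02 i$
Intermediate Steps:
$Y = 6$ ($Y = 4 + 2 = 6$)
$X{\left(j \right)} = - \frac{20}{3}$ ($X{\left(j \right)} = -7 + \frac{1}{6 - 3} = -7 + \frac{1}{3} = - \frac{20}{3}$)
$\sqrt{\left(-22 + X{\left(0^{2} \right)}\right) 29 - 23510} = \sqrt{\left(-22 - \frac{20}{3}\right) 29 - 23510} = \sqrt{\left(- \frac{86}{3}\right) 29 - 23510} = \sqrt{- \frac{2494}{3} - 23510} = \sqrt{- \frac{73024}{3}} = \frac{8 i \sqrt{3423}}{3}$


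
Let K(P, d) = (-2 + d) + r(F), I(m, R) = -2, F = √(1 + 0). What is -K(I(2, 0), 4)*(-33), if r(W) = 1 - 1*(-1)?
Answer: 132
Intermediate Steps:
F = 1 (F = √1 = 1)
r(W) = 2 (r(W) = 1 + 1 = 2)
K(P, d) = d (K(P, d) = (-2 + d) + 2 = d)
-K(I(2, 0), 4)*(-33) = -1*4*(-33) = -4*(-33) = 132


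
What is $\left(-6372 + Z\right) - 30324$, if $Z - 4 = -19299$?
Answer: $-55991$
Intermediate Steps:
$Z = -19295$ ($Z = 4 - 19299 = -19295$)
$\left(-6372 + Z\right) - 30324 = \left(-6372 - 19295\right) - 30324 = -25667 - 30324 = -55991$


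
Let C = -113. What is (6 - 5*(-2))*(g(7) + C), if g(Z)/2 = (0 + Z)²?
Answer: -240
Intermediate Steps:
g(Z) = 2*Z² (g(Z) = 2*(0 + Z)² = 2*Z²)
(6 - 5*(-2))*(g(7) + C) = (6 - 5*(-2))*(2*7² - 113) = (6 + 10)*(2*49 - 113) = 16*(98 - 113) = 16*(-15) = -240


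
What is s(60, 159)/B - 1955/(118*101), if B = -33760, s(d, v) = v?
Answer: -33947881/201175840 ≈ -0.16875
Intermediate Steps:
s(60, 159)/B - 1955/(118*101) = 159/(-33760) - 1955/(118*101) = 159*(-1/33760) - 1955/11918 = -159/33760 - 1955*1/11918 = -159/33760 - 1955/11918 = -33947881/201175840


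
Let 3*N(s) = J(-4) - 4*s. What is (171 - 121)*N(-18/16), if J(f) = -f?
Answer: 425/3 ≈ 141.67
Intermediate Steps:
N(s) = 4/3 - 4*s/3 (N(s) = (-1*(-4) - 4*s)/3 = (4 - 4*s)/3 = 4/3 - 4*s/3)
(171 - 121)*N(-18/16) = (171 - 121)*(4/3 - (-24)/16) = 50*(4/3 - (-24)/16) = 50*(4/3 - 4/3*(-9/8)) = 50*(4/3 + 3/2) = 50*(17/6) = 425/3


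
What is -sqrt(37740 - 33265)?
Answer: -5*sqrt(179) ≈ -66.895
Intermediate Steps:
-sqrt(37740 - 33265) = -sqrt(4475) = -5*sqrt(179)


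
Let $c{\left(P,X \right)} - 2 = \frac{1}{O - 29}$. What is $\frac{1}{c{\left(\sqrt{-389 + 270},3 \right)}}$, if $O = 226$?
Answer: $\frac{197}{395} \approx 0.49873$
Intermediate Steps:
$c{\left(P,X \right)} = \frac{395}{197}$ ($c{\left(P,X \right)} = 2 + \frac{1}{226 - 29} = 2 + \frac{1}{197} = \frac{395}{197}$)
$\frac{1}{c{\left(\sqrt{-389 + 270},3 \right)}} = \frac{1}{\frac{395}{197}} = \frac{197}{395}$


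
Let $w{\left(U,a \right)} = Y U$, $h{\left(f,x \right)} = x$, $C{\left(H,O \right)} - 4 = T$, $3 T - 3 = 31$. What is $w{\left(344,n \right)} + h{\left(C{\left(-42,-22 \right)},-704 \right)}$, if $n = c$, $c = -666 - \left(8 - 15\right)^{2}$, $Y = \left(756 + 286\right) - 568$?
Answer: $162352$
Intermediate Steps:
$T = \frac{34}{3}$ ($T = 1 + \frac{1}{3} \cdot 31 = 1 + \frac{31}{3} = \frac{34}{3} \approx 11.333$)
$C{\left(H,O \right)} = \frac{46}{3}$ ($C{\left(H,O \right)} = 4 + \frac{34}{3} = \frac{46}{3}$)
$Y = 474$ ($Y = 1042 - 568 = 474$)
$c = -715$ ($c = -666 - \left(-7\right)^{2} = -666 - 49 = -715$)
$n = -715$
$w{\left(U,a \right)} = 474 U$
$w{\left(344,n \right)} + h{\left(C{\left(-42,-22 \right)},-704 \right)} = 474 \cdot 344 - 704 = 163056 - 704 = 162352$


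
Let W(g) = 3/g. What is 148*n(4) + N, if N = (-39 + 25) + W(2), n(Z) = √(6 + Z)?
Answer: -25/2 + 148*√10 ≈ 455.52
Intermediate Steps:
N = -25/2 (N = (-39 + 25) + 3/2 = -14 + 3*(½) = -14 + 3/2 = -25/2 ≈ -12.500)
148*n(4) + N = 148*√(6 + 4) - 25/2 = 148*√10 - 25/2 = -25/2 + 148*√10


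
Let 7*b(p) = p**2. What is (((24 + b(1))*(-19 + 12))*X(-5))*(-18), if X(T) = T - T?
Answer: 0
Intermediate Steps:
X(T) = 0
b(p) = p**2/7
(((24 + b(1))*(-19 + 12))*X(-5))*(-18) = (((24 + (1/7)*1**2)*(-19 + 12))*0)*(-18) = (((24 + (1/7)*1)*(-7))*0)*(-18) = (((24 + 1/7)*(-7))*0)*(-18) = (((169/7)*(-7))*0)*(-18) = -169*0*(-18) = 0*(-18) = 0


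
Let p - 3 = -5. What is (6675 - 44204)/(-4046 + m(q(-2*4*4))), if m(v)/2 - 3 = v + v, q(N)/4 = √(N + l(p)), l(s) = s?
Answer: 18952145/2041288 + 37529*I*√34/1020644 ≈ 9.2844 + 0.2144*I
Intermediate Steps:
p = -2 (p = 3 - 5 = -2)
q(N) = 4*√(-2 + N) (q(N) = 4*√(N - 2) = 4*√(-2 + N))
m(v) = 6 + 4*v (m(v) = 6 + 2*(v + v) = 6 + 2*(2*v) = 6 + 4*v)
(6675 - 44204)/(-4046 + m(q(-2*4*4))) = (6675 - 44204)/(-4046 + (6 + 4*(4*√(-2 - 2*4*4)))) = -37529/(-4046 + (6 + 4*(4*√(-2 - 8*4)))) = -37529/(-4046 + (6 + 4*(4*√(-2 - 32)))) = -37529/(-4046 + (6 + 4*(4*√(-34)))) = -37529/(-4046 + (6 + 4*(4*(I*√34)))) = -37529/(-4046 + (6 + 4*(4*I*√34))) = -37529/(-4046 + (6 + 16*I*√34)) = -37529/(-4040 + 16*I*√34)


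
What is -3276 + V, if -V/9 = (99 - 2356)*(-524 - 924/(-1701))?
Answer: -95726284/9 ≈ -1.0636e+7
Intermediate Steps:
V = -95696800/9 (V = -9*(99 - 2356)*(-524 - 924/(-1701)) = -(-20313)*(-524 - 924*(-1/1701)) = -(-20313)*(-524 + 44/81) = -(-20313)*(-42400)/81 = -9*95696800/81 = -95696800/9 ≈ -1.0633e+7)
-3276 + V = -3276 - 95696800/9 = -95726284/9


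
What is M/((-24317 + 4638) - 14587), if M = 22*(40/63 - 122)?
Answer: 84106/1079379 ≈ 0.077921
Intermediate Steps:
M = -168212/63 (M = 22*(40*(1/63) - 122) = 22*(40/63 - 122) = 22*(-7646/63) = -168212/63 ≈ -2670.0)
M/((-24317 + 4638) - 14587) = -168212/(63*((-24317 + 4638) - 14587)) = -168212/(63*(-19679 - 14587)) = -168212/63/(-34266) = -168212/63*(-1/34266) = 84106/1079379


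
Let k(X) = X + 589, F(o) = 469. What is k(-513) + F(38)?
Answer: 545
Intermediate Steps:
k(X) = 589 + X
k(-513) + F(38) = (589 - 513) + 469 = 76 + 469 = 545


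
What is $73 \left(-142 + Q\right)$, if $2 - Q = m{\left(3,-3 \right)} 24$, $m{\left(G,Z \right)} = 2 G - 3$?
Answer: $-15476$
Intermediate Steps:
$m{\left(G,Z \right)} = -3 + 2 G$
$Q = -70$ ($Q = 2 - \left(-3 + 2 \cdot 3\right) 24 = 2 - \left(-3 + 6\right) 24 = 2 - 3 \cdot 24 = 2 - 72 = -70$)
$73 \left(-142 + Q\right) = 73 \left(-142 - 70\right) = 73 \left(-212\right) = -15476$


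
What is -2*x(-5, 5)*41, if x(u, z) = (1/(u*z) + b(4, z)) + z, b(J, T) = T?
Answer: -20418/25 ≈ -816.72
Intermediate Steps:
x(u, z) = 2*z + 1/(u*z) (x(u, z) = (1/(u*z) + z) + z = (z + 1/(u*z)) + z = 2*z + 1/(u*z))
-2*x(-5, 5)*41 = -2*(2*5 + 1/(-5*5))*41 = -2*(10 - ⅕*⅕)*41 = -2*(10 - 1/25)*41 = -2*249/25*41 = -498/25*41 = -20418/25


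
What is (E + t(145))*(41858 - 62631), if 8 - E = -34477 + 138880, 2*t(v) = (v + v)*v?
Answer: 1731845010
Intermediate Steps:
t(v) = v² (t(v) = ((v + v)*v)/2 = ((2*v)*v)/2 = (2*v²)/2 = v²)
E = -104395 (E = 8 - (-34477 + 138880) = 8 - 1*104403 = 8 - 104403 = -104395)
(E + t(145))*(41858 - 62631) = (-104395 + 145²)*(41858 - 62631) = (-104395 + 21025)*(-20773) = -83370*(-20773) = 1731845010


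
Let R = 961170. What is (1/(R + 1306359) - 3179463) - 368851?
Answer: -8045904896105/2267529 ≈ -3.5483e+6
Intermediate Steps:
(1/(R + 1306359) - 3179463) - 368851 = (1/(961170 + 1306359) - 3179463) - 368851 = (1/2267529 - 3179463) - 368851 = -7209524556926/2267529 - 368851 = -8045904896105/2267529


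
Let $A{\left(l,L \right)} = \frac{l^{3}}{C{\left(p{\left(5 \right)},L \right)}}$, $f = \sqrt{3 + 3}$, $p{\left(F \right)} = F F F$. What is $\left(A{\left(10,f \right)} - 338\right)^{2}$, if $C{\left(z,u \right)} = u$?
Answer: $\frac{842732}{3} - \frac{338000 \sqrt{6}}{3} \approx 4934.8$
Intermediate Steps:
$p{\left(F \right)} = F^{3}$ ($p{\left(F \right)} = F^{2} F = F^{3}$)
$f = \sqrt{6} \approx 2.4495$
$A{\left(l,L \right)} = \frac{l^{3}}{L}$
$\left(A{\left(10,f \right)} - 338\right)^{2} = \left(\frac{10^{3}}{\sqrt{6}} - 338\right)^{2} = \left(\frac{\sqrt{6}}{6} \cdot 1000 - 338\right)^{2} = \left(\frac{500 \sqrt{6}}{3} - 338\right)^{2} = \left(-338 + \frac{500 \sqrt{6}}{3}\right)^{2}$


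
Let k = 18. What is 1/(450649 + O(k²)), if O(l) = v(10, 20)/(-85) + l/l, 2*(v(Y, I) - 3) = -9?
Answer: 170/76610503 ≈ 2.2190e-6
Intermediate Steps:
v(Y, I) = -3/2 (v(Y, I) = 3 + (½)*(-9) = 3 - 9/2 = -3/2)
O(l) = 173/170 (O(l) = -3/2/(-85) + l/l = -3/2*(-1/85) + 1 = 3/170 + 1 = 173/170)
1/(450649 + O(k²)) = 1/(450649 + 173/170) = 1/(76610503/170) = 170/76610503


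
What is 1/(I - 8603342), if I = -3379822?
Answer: -1/11983164 ≈ -8.3450e-8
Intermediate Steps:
1/(I - 8603342) = 1/(-3379822 - 8603342) = 1/(-11983164) = -1/11983164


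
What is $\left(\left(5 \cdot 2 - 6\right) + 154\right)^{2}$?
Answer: $24964$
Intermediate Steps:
$\left(\left(5 \cdot 2 - 6\right) + 154\right)^{2} = \left(\left(10 - 6\right) + 154\right)^{2} = \left(4 + 154\right)^{2} = 158^{2} = 24964$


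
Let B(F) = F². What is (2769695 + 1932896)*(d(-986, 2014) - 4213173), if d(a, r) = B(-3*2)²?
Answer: -19806734873307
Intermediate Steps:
d(a, r) = 1296 (d(a, r) = ((-3*2)²)² = ((-6)²)² = 36² = 1296)
(2769695 + 1932896)*(d(-986, 2014) - 4213173) = (2769695 + 1932896)*(1296 - 4213173) = 4702591*(-4211877) = -19806734873307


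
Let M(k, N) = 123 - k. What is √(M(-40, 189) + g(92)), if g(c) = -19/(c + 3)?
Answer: √4070/5 ≈ 12.759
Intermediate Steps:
g(c) = -19/(3 + c)
√(M(-40, 189) + g(92)) = √((123 - 1*(-40)) - 19/(3 + 92)) = √((123 + 40) - 19/95) = √(163 - 19*1/95) = √(163 - ⅕) = √(814/5) = √4070/5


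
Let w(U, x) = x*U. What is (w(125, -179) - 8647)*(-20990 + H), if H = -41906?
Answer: 1951159712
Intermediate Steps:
w(U, x) = U*x
(w(125, -179) - 8647)*(-20990 + H) = (125*(-179) - 8647)*(-20990 - 41906) = (-22375 - 8647)*(-62896) = -31022*(-62896) = 1951159712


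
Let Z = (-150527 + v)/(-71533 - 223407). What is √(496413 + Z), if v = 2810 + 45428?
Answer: √10795700065251115/147470 ≈ 704.57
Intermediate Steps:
v = 48238
Z = 102289/294940 (Z = (-150527 + 48238)/(-71533 - 223407) = -102289/(-294940) = -102289*(-1/294940) = 102289/294940 ≈ 0.34681)
√(496413 + Z) = √(496413 + 102289/294940) = √(146412152509/294940) = √10795700065251115/147470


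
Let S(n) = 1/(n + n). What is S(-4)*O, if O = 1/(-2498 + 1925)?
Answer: 1/4584 ≈ 0.00021815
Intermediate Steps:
S(n) = 1/(2*n)
O = -1/573 (O = 1/(-573) = -1/573 ≈ -0.0017452)
S(-4)*O = ((½)/(-4))*(-1/573) = ((½)*(-¼))*(-1/573) = -⅛*(-1/573) = 1/4584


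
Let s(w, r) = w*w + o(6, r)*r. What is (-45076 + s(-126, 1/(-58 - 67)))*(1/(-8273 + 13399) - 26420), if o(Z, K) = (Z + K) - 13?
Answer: 30894662829008478/40046875 ≈ 7.7146e+8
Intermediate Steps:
o(Z, K) = -13 + K + Z (o(Z, K) = (K + Z) - 13 = -13 + K + Z)
s(w, r) = w**2 + r*(-7 + r) (s(w, r) = w*w + (-13 + r + 6)*r = w**2 + (-7 + r)*r = w**2 + r*(-7 + r))
(-45076 + s(-126, 1/(-58 - 67)))*(1/(-8273 + 13399) - 26420) = (-45076 + ((-126)**2 + (-7 + 1/(-58 - 67))/(-58 - 67)))*(1/(-8273 + 13399) - 26420) = (-45076 + (15876 + (-7 + 1/(-125))/(-125)))*(1/5126 - 26420) = (-45076 + (15876 - (-7 - 1/125)/125))*(1/5126 - 26420) = (-45076 + (15876 - 1/125*(-876/125)))*(-135428919/5126) = (-45076 + (15876 + 876/15625))*(-135428919/5126) = (-45076 + 248063376/15625)*(-135428919/5126) = -456249124/15625*(-135428919/5126) = 30894662829008478/40046875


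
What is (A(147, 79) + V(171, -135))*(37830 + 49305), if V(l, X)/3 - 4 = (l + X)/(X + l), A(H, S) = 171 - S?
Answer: 9323445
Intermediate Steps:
V(l, X) = 15 (V(l, X) = 12 + 3*((l + X)/(X + l)) = 12 + 3*((X + l)/(X + l)) = 12 + 3*1 = 12 + 3 = 15)
(A(147, 79) + V(171, -135))*(37830 + 49305) = ((171 - 1*79) + 15)*(37830 + 49305) = ((171 - 79) + 15)*87135 = (92 + 15)*87135 = 107*87135 = 9323445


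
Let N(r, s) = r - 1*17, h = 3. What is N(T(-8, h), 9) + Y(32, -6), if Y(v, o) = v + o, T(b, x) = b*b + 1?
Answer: 74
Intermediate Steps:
T(b, x) = 1 + b² (T(b, x) = b² + 1 = 1 + b²)
Y(v, o) = o + v
N(r, s) = -17 + r (N(r, s) = r - 17 = -17 + r)
N(T(-8, h), 9) + Y(32, -6) = (-17 + (1 + (-8)²)) + (-6 + 32) = (-17 + (1 + 64)) + 26 = (-17 + 65) + 26 = 48 + 26 = 74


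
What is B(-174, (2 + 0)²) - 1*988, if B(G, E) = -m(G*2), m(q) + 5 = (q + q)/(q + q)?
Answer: -984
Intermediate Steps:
m(q) = -4 (m(q) = -5 + (q + q)/(q + q) = -5 + (2*q)/((2*q)) = -5 + (2*q)*(1/(2*q)) = -5 + 1 = -4)
B(G, E) = 4 (B(G, E) = -1*(-4) = 4)
B(-174, (2 + 0)²) - 1*988 = 4 - 1*988 = 4 - 988 = -984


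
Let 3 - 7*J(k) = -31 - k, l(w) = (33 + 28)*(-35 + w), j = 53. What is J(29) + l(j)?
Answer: 1107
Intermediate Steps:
l(w) = -2135 + 61*w (l(w) = 61*(-35 + w) = -2135 + 61*w)
J(k) = 34/7 + k/7 (J(k) = 3/7 - (-31 - k)/7 = 3/7 + (31/7 + k/7) = 34/7 + k/7)
J(29) + l(j) = (34/7 + (⅐)*29) + (-2135 + 61*53) = (34/7 + 29/7) + (-2135 + 3233) = 9 + 1098 = 1107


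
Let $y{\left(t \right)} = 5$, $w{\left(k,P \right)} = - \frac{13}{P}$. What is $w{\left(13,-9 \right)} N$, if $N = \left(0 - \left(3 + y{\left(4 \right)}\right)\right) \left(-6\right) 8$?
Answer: $\frac{1664}{3} \approx 554.67$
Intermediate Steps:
$N = 384$ ($N = \left(0 - 8\right) \left(-6\right) 8 = \left(-8\right) \left(-6\right) 8 = 48 \cdot 8 = 384$)
$w{\left(13,-9 \right)} N = - \frac{13}{-9} \cdot 384 = \left(-13\right) \left(- \frac{1}{9}\right) 384 = \frac{13}{9} \cdot 384 = \frac{1664}{3}$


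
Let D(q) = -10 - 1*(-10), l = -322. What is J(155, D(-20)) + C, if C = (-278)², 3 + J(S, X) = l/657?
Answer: 50773295/657 ≈ 77281.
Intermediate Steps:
D(q) = 0 (D(q) = -10 + 10 = 0)
J(S, X) = -2293/657 (J(S, X) = -3 - 322/657 = -2293/657)
C = 77284
J(155, D(-20)) + C = -2293/657 + 77284 = 50773295/657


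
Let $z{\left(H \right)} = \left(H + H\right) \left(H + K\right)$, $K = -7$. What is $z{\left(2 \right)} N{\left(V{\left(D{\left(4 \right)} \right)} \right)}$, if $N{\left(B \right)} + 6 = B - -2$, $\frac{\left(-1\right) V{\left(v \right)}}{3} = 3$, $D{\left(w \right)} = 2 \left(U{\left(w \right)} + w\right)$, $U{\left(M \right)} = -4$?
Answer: $260$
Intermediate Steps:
$D{\left(w \right)} = -8 + 2 w$ ($D{\left(w \right)} = 2 \left(-4 + w\right) = -8 + 2 w$)
$V{\left(v \right)} = -9$ ($V{\left(v \right)} = \left(-3\right) 3 = -9$)
$N{\left(B \right)} = -4 + B$ ($N{\left(B \right)} = -6 + \left(B - -2\right) = -6 + \left(B + 2\right) = -6 + \left(2 + B\right) = -4 + B$)
$z{\left(H \right)} = 2 H \left(-7 + H\right)$ ($z{\left(H \right)} = \left(H + H\right) \left(H - 7\right) = 2 H \left(-7 + H\right)$)
$z{\left(2 \right)} N{\left(V{\left(D{\left(4 \right)} \right)} \right)} = 2 \cdot 2 \left(-7 + 2\right) \left(-4 - 9\right) = 2 \cdot 2 \left(-5\right) \left(-13\right) = \left(-20\right) \left(-13\right) = 260$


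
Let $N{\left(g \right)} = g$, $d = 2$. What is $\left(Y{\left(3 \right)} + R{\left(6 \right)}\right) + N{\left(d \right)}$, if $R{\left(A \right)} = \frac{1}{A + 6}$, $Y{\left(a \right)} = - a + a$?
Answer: $\frac{25}{12} \approx 2.0833$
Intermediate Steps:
$Y{\left(a \right)} = 0$
$R{\left(A \right)} = \frac{1}{6 + A}$
$\left(Y{\left(3 \right)} + R{\left(6 \right)}\right) + N{\left(d \right)} = \left(0 + \frac{1}{6 + 6}\right) + 2 = \left(0 + \frac{1}{12}\right) + 2 = \frac{1}{12} + 2 = \frac{25}{12}$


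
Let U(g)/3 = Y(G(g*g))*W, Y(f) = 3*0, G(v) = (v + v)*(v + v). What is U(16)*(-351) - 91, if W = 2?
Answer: -91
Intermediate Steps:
G(v) = 4*v² (G(v) = (2*v)*(2*v) = 4*v²)
Y(f) = 0
U(g) = 0 (U(g) = 3*(0*2) = 3*0 = 0)
U(16)*(-351) - 91 = 0*(-351) - 91 = 0 - 91 = -91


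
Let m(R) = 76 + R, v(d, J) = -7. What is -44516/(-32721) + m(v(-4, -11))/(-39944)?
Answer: 1775889355/1307007624 ≈ 1.3587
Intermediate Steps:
-44516/(-32721) + m(v(-4, -11))/(-39944) = -44516/(-32721) + (76 - 7)/(-39944) = -44516*(-1/32721) + 69*(-1/39944) = 44516/32721 - 69/39944 = 1775889355/1307007624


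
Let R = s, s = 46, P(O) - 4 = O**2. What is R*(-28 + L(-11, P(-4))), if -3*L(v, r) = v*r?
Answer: 6256/3 ≈ 2085.3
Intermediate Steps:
P(O) = 4 + O**2
R = 46
L(v, r) = -r*v/3 (L(v, r) = -v*r/3 = -r*v/3)
R*(-28 + L(-11, P(-4))) = 46*(-28 - 1/3*(4 + (-4)**2)*(-11)) = 46*(-28 - 1/3*(4 + 16)*(-11)) = 46*(-28 - 1/3*20*(-11)) = 46*(-28 + 220/3) = 46*(136/3) = 6256/3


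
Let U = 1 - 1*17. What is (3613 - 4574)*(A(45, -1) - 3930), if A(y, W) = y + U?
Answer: 3748861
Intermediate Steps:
U = -16 (U = 1 - 17 = -16)
A(y, W) = -16 + y (A(y, W) = y - 16 = -16 + y)
(3613 - 4574)*(A(45, -1) - 3930) = (3613 - 4574)*((-16 + 45) - 3930) = -961*(29 - 3930) = -961*(-3901) = 3748861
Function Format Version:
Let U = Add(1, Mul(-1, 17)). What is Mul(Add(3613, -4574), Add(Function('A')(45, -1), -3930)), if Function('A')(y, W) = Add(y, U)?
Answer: 3748861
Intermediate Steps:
U = -16 (U = Add(1, -17) = -16)
Function('A')(y, W) = Add(-16, y) (Function('A')(y, W) = Add(y, -16) = Add(-16, y))
Mul(Add(3613, -4574), Add(Function('A')(45, -1), -3930)) = Mul(Add(3613, -4574), Add(Add(-16, 45), -3930)) = Mul(-961, Add(29, -3930)) = Mul(-961, -3901) = 3748861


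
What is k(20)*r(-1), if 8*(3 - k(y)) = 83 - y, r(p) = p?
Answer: 39/8 ≈ 4.8750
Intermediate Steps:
k(y) = -59/8 + y/8 (k(y) = 3 - (83 - y)/8 = 3 + (-83/8 + y/8) = -59/8 + y/8)
k(20)*r(-1) = (-59/8 + (⅛)*20)*(-1) = (-59/8 + 5/2)*(-1) = -39/8*(-1) = 39/8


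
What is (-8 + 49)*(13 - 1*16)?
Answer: -123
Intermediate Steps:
(-8 + 49)*(13 - 1*16) = 41*(13 - 16) = 41*(-3) = -123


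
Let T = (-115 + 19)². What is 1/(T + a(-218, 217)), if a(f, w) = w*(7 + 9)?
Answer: 1/12688 ≈ 7.8815e-5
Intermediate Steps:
a(f, w) = 16*w (a(f, w) = w*16 = 16*w)
T = 9216 (T = (-96)² = 9216)
1/(T + a(-218, 217)) = 1/(9216 + 16*217) = 1/(9216 + 3472) = 1/12688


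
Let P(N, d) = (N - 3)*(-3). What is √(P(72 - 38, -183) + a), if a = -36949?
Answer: I*√37042 ≈ 192.46*I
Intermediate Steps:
P(N, d) = 9 - 3*N (P(N, d) = (-3 + N)*(-3) = 9 - 3*N)
√(P(72 - 38, -183) + a) = √((9 - 3*(72 - 38)) - 36949) = √((9 - 3*34) - 36949) = √((9 - 102) - 36949) = √(-93 - 36949) = √(-37042) = I*√37042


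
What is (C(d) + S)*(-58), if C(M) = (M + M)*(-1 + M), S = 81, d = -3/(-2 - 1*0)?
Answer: -4785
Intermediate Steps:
d = 3/2 (d = -3/(-2 + 0) = -3/(-2) = -3*(-1/2) = 3/2 ≈ 1.5000)
C(M) = 2*M*(-1 + M) (C(M) = (2*M)*(-1 + M) = 2*M*(-1 + M))
(C(d) + S)*(-58) = (2*(3/2)*(-1 + 3/2) + 81)*(-58) = (2*(3/2)*(1/2) + 81)*(-58) = (3/2 + 81)*(-58) = (165/2)*(-58) = -4785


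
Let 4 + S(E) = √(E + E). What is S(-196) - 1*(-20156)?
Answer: 20152 + 14*I*√2 ≈ 20152.0 + 19.799*I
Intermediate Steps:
S(E) = -4 + √2*√E (S(E) = -4 + √(E + E) = -4 + √(2*E) = -4 + √2*√E)
S(-196) - 1*(-20156) = (-4 + √2*√(-196)) - 1*(-20156) = (-4 + √2*(14*I)) + 20156 = (-4 + 14*I*√2) + 20156 = 20152 + 14*I*√2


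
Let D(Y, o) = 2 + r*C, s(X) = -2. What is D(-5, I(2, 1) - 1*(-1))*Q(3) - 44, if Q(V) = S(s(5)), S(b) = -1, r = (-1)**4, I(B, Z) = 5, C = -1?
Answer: -45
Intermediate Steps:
r = 1
D(Y, o) = 1 (D(Y, o) = 2 + 1*(-1) = 2 - 1 = 1)
Q(V) = -1
D(-5, I(2, 1) - 1*(-1))*Q(3) - 44 = 1*(-1) - 44 = -1 - 44 = -45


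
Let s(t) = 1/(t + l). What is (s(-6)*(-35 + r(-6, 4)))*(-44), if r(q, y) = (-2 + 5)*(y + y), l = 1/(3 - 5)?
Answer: -968/13 ≈ -74.462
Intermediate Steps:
l = -1/2 (l = 1/(-2) = -1/2 ≈ -0.50000)
s(t) = 1/(-1/2 + t) (s(t) = 1/(t - 1/2) = 1/(-1/2 + t))
r(q, y) = 6*y (r(q, y) = 3*(2*y) = 6*y)
(s(-6)*(-35 + r(-6, 4)))*(-44) = ((2/(-1 + 2*(-6)))*(-35 + 6*4))*(-44) = ((2/(-1 - 12))*(-35 + 24))*(-44) = ((2/(-13))*(-11))*(-44) = ((2*(-1/13))*(-11))*(-44) = -2/13*(-11)*(-44) = (22/13)*(-44) = -968/13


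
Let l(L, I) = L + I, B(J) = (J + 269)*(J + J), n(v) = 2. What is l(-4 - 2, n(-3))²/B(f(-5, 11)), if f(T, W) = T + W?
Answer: 4/825 ≈ 0.0048485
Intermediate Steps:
B(J) = 2*J*(269 + J) (B(J) = (269 + J)*(2*J) = 2*J*(269 + J))
l(L, I) = I + L
l(-4 - 2, n(-3))²/B(f(-5, 11)) = (2 + (-4 - 2))²/((2*(-5 + 11)*(269 + (-5 + 11)))) = (2 - 6)²/((2*6*(269 + 6))) = (-4)²/((2*6*275)) = 16/3300 = 16*(1/3300) = 4/825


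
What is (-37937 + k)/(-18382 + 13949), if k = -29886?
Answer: 67823/4433 ≈ 15.300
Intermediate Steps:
(-37937 + k)/(-18382 + 13949) = (-37937 - 29886)/(-18382 + 13949) = -67823/(-4433) = -67823*(-1/4433) = 67823/4433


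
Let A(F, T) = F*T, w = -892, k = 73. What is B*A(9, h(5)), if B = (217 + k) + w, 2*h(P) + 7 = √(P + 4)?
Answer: 10836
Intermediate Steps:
h(P) = -7/2 + √(4 + P)/2 (h(P) = -7/2 + √(P + 4)/2 = -7/2 + √(4 + P)/2)
B = -602 (B = (217 + 73) - 892 = 290 - 892 = -602)
B*A(9, h(5)) = -5418*(-7/2 + √(4 + 5)/2) = -5418*(-7/2 + √9/2) = -5418*(-7/2 + (½)*3) = -5418*(-7/2 + 3/2) = -5418*(-2) = -602*(-18) = 10836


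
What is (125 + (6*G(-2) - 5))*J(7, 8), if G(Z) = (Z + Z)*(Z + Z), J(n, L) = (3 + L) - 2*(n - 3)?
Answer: 648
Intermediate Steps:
J(n, L) = 9 + L - 2*n (J(n, L) = (3 + L) - 2*(-3 + n) = (3 + L) + (6 - 2*n) = 9 + L - 2*n)
G(Z) = 4*Z² (G(Z) = (2*Z)*(2*Z) = 4*Z²)
(125 + (6*G(-2) - 5))*J(7, 8) = (125 + (6*(4*(-2)²) - 5))*(9 + 8 - 2*7) = (125 + (6*(4*4) - 5))*(9 + 8 - 14) = (125 + (6*16 - 5))*3 = (125 + (96 - 5))*3 = (125 + 91)*3 = 216*3 = 648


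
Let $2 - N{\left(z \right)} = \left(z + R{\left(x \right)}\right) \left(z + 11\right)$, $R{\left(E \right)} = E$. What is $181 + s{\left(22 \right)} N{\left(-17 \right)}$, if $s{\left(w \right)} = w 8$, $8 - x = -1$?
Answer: $-7915$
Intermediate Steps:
$x = 9$ ($x = 8 - -1 = 8 + 1 = 9$)
$s{\left(w \right)} = 8 w$
$N{\left(z \right)} = 2 - \left(9 + z\right) \left(11 + z\right)$ ($N{\left(z \right)} = 2 - \left(z + 9\right) \left(z + 11\right) = 2 - \left(9 + z\right) \left(11 + z\right)$)
$181 + s{\left(22 \right)} N{\left(-17 \right)} = 181 + 8 \cdot 22 \left(-97 - \left(-17\right)^{2} - -340\right) = 181 + 176 \left(-97 - 289 + 340\right) = 181 + 176 \left(-46\right) = 181 - 8096 = -7915$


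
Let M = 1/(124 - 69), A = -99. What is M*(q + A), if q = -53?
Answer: -152/55 ≈ -2.7636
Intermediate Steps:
M = 1/55 ≈ 0.018182
M*(q + A) = (-53 - 99)/55 = (1/55)*(-152) = -152/55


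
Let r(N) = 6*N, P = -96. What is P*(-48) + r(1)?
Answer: 4614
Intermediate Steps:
P*(-48) + r(1) = -96*(-48) + 6*1 = 4608 + 6 = 4614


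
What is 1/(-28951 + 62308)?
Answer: 1/33357 ≈ 2.9979e-5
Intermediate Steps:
1/(-28951 + 62308) = 1/33357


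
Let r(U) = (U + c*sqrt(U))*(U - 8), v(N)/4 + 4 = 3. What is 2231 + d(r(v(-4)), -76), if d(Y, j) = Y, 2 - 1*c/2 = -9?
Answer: 2279 - 528*I ≈ 2279.0 - 528.0*I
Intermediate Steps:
c = 22 (c = 4 - 2*(-9) = 4 + 18 = 22)
v(N) = -4 (v(N) = -16 + 4*3 = -16 + 12 = -4)
r(U) = (-8 + U)*(U + 22*sqrt(U)) (r(U) = (U + 22*sqrt(U))*(U - 8) = (U + 22*sqrt(U))*(-8 + U) = (-8 + U)*(U + 22*sqrt(U)))
2231 + d(r(v(-4)), -76) = 2231 + ((-4)**2 - 352*I - 8*(-4) + 22*(-4)**(3/2)) = 2231 + (16 - 352*I + 32 + 22*(-8*I)) = 2231 + (16 - 352*I + 32 - 176*I) = 2231 + (48 - 528*I) = 2279 - 528*I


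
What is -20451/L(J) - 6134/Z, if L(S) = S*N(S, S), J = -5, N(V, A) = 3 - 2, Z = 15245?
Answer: 12469793/3049 ≈ 4089.8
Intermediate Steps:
N(V, A) = 1
L(S) = S (L(S) = S*1 = S)
-20451/L(J) - 6134/Z = -20451/(-5) - 6134/15245 = -20451*(-⅕) - 6134*1/15245 = 20451/5 - 6134/15245 = 12469793/3049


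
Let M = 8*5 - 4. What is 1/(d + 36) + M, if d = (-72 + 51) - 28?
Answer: 467/13 ≈ 35.923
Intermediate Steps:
M = 36 (M = 40 - 4 = 36)
d = -49 (d = -21 - 28 = -49)
1/(d + 36) + M = 1/(-49 + 36) + 36 = 1/(-13) + 36 = -1/13 + 36 = 467/13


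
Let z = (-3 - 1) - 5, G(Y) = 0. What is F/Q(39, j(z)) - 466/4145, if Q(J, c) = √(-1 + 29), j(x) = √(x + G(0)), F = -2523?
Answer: -466/4145 - 2523*√7/14 ≈ -476.91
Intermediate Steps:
z = -9 (z = -4 - 5 = -9)
j(x) = √x (j(x) = √(x + 0) = √x)
Q(J, c) = 2*√7 (Q(J, c) = √28 = 2*√7)
F/Q(39, j(z)) - 466/4145 = -2523*√7/14 - 466/4145 = -466/4145 - 2523*√7/14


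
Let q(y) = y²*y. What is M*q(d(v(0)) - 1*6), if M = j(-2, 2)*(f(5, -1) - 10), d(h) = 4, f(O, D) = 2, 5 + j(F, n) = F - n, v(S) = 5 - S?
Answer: -576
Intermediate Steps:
j(F, n) = -5 + F - n (j(F, n) = -5 + (F - n) = -5 + F - n)
M = 72 (M = (-5 - 2 - 1*2)*(2 - 10) = (-5 - 2 - 2)*(-8) = -9*(-8) = 72)
q(y) = y³
M*q(d(v(0)) - 1*6) = 72*(4 - 1*6)³ = 72*(4 - 6)³ = 72*(-2)³ = 72*(-8) = -576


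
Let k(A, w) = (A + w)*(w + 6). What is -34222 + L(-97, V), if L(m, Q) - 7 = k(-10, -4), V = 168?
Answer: -34243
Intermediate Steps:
k(A, w) = (6 + w)*(A + w) (k(A, w) = (A + w)*(6 + w) = (6 + w)*(A + w))
L(m, Q) = -21 (L(m, Q) = 7 + ((-4)² + 6*(-10) + 6*(-4) - 10*(-4)) = 7 + (16 - 60 - 24 + 40) = 7 - 28 = -21)
-34222 + L(-97, V) = -34222 - 21 = -34243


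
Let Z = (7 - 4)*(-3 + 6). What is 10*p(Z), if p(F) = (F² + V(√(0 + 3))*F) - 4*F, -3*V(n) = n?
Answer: 450 - 30*√3 ≈ 398.04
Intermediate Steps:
V(n) = -n/3
Z = 9 (Z = 3*3 = 9)
p(F) = F² - 4*F - F*√3/3 (p(F) = (F² + (-√(0 + 3)/3)*F) - 4*F = (F² + (-√3/3)*F) - 4*F = (F² - F*√3/3) - 4*F = F² - 4*F - F*√3/3)
10*p(Z) = 10*((⅓)*9*(-12 - √3 + 3*9)) = 10*((⅓)*9*(-12 - √3 + 27)) = 10*((⅓)*9*(15 - √3)) = 10*(45 - 3*√3) = 450 - 30*√3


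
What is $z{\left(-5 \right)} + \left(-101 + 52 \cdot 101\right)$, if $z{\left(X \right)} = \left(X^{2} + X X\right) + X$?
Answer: $5196$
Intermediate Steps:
$z{\left(X \right)} = X + 2 X^{2}$ ($z{\left(X \right)} = \left(X^{2} + X^{2}\right) + X = 2 X^{2} + X = X + 2 X^{2}$)
$z{\left(-5 \right)} + \left(-101 + 52 \cdot 101\right) = - 5 \left(1 + 2 \left(-5\right)\right) + \left(-101 + 52 \cdot 101\right) = - 5 \left(1 - 10\right) + \left(-101 + 5252\right) = \left(-5\right) \left(-9\right) + 5151 = 45 + 5151 = 5196$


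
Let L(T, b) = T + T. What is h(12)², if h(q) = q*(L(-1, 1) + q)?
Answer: 14400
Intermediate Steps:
L(T, b) = 2*T
h(q) = q*(-2 + q) (h(q) = q*(2*(-1) + q) = q*(-2 + q))
h(12)² = (12*(-2 + 12))² = (12*10)² = 120² = 14400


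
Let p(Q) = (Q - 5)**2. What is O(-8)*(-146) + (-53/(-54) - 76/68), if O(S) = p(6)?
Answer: -134153/918 ≈ -146.14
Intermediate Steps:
p(Q) = (-5 + Q)**2
O(S) = 1 (O(S) = (-5 + 6)**2 = 1**2 = 1)
O(-8)*(-146) + (-53/(-54) - 76/68) = 1*(-146) + (-53/(-54) - 76/68) = -146 + (-53*(-1/54) - 76*1/68) = -146 + (53/54 - 19/17) = -146 - 125/918 = -134153/918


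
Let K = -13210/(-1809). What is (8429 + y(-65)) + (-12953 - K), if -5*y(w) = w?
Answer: -8173609/1809 ≈ -4518.3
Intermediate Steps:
K = 13210/1809 (K = -13210*(-1/1809) = 13210/1809 ≈ 7.3024)
y(w) = -w/5
(8429 + y(-65)) + (-12953 - K) = (8429 - ⅕*(-65)) + (-12953 - 1*13210/1809) = (8429 + 13) + (-12953 - 13210/1809) = 8442 - 23445187/1809 = -8173609/1809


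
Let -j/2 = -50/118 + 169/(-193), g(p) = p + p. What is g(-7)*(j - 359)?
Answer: 56816774/11387 ≈ 4989.6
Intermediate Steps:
g(p) = 2*p
j = 29592/11387 (j = -2*(-50/118 + 169/(-193)) = -2*(-50*1/118 + 169*(-1/193)) = -2*(-25/59 - 169/193) = -2*(-14796/11387) = 29592/11387 ≈ 2.5988)
g(-7)*(j - 359) = (2*(-7))*(29592/11387 - 359) = -14*(-4058341/11387) = 56816774/11387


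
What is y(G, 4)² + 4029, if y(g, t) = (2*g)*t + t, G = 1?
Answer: 4173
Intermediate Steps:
y(g, t) = t + 2*g*t (y(g, t) = 2*g*t + t = t + 2*g*t)
y(G, 4)² + 4029 = (4*(1 + 2*1))² + 4029 = (4*(1 + 2))² + 4029 = (4*3)² + 4029 = 12² + 4029 = 144 + 4029 = 4173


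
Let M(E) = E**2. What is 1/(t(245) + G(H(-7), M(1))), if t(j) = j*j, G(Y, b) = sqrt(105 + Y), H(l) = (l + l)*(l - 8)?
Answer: 1715/102942866 - 3*sqrt(35)/3603000310 ≈ 1.6655e-5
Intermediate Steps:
H(l) = 2*l*(-8 + l) (H(l) = (2*l)*(-8 + l) = 2*l*(-8 + l))
t(j) = j**2
1/(t(245) + G(H(-7), M(1))) = 1/(245**2 + sqrt(105 + 2*(-7)*(-8 - 7))) = 1/(60025 + sqrt(105 + 2*(-7)*(-15))) = 1/(60025 + sqrt(105 + 210)) = 1/(60025 + sqrt(315)) = 1/(60025 + 3*sqrt(35))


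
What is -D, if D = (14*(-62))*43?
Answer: 37324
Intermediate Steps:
D = -37324 (D = -868*43 = -37324)
-D = -1*(-37324) = 37324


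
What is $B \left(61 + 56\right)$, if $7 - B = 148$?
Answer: $-16497$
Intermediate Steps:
$B = -141$ ($B = 7 - 148 = -141$)
$B \left(61 + 56\right) = - 141 \left(61 + 56\right) = \left(-141\right) 117 = -16497$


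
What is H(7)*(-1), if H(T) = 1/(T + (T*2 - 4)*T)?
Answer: -1/77 ≈ -0.012987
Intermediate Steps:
H(T) = 1/(T + T*(-4 + 2*T)) (H(T) = 1/(T + (2*T - 4)*T) = 1/(T + (-4 + 2*T)*T) = 1/(T + T*(-4 + 2*T)))
H(7)*(-1) = (1/(7*(-3 + 2*7)))*(-1) = (1/(7*(-3 + 14)))*(-1) = ((1/7)/11)*(-1) = ((1/7)*(1/11))*(-1) = (1/77)*(-1) = -1/77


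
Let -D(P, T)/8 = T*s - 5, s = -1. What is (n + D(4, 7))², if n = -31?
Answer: 4225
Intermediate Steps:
D(P, T) = 40 + 8*T (D(P, T) = -8*(T*(-1) - 5) = -8*(-T - 5) = -8*(-5 - T) = 40 + 8*T)
(n + D(4, 7))² = (-31 + (40 + 8*7))² = (-31 + (40 + 56))² = (-31 + 96)² = 65² = 4225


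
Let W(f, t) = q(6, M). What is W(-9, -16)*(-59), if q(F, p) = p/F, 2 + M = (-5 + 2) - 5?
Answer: 295/3 ≈ 98.333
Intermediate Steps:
M = -10 (M = -2 + ((-5 + 2) - 5) = -2 + (-3 - 5) = -2 - 8 = -10)
W(f, t) = -5/3 (W(f, t) = -10/6 = -10*⅙ = -5/3)
W(-9, -16)*(-59) = -5/3*(-59) = 295/3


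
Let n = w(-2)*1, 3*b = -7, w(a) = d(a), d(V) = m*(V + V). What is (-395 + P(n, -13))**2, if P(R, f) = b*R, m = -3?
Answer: 178929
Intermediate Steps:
d(V) = -6*V (d(V) = -3*(V + V) = -6*V)
w(a) = -6*a
b = -7/3 (b = (1/3)*(-7) = -7/3 ≈ -2.3333)
n = 12 (n = -6*(-2)*1 = 12*1 = 12)
P(R, f) = -7*R/3
(-395 + P(n, -13))**2 = (-395 - 7/3*12)**2 = (-395 - 28)**2 = (-423)**2 = 178929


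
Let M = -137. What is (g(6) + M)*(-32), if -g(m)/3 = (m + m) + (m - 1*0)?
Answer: 6112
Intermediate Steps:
g(m) = -9*m (g(m) = -3*((m + m) + (m - 1*0)) = -3*(2*m + (m + 0)) = -3*(2*m + m) = -9*m)
(g(6) + M)*(-32) = (-9*6 - 137)*(-32) = (-54 - 137)*(-32) = -191*(-32) = 6112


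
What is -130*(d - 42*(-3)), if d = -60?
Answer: -8580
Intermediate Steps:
-130*(d - 42*(-3)) = -130*(-60 - 42*(-3)) = -130*(-60 + 126) = -130*66 = -8580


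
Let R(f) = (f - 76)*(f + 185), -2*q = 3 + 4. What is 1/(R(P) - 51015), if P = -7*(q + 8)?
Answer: -4/270065 ≈ -1.4811e-5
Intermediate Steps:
q = -7/2 (q = -(3 + 4)/2 = -½*7 = -7/2 ≈ -3.5000)
P = -63/2 (P = -7*(-7/2 + 8) = -7*9/2 = -63/2 ≈ -31.500)
R(f) = (-76 + f)*(185 + f)
1/(R(P) - 51015) = 1/((-14060 + (-63/2)² + 109*(-63/2)) - 51015) = 1/((-14060 + 3969/4 - 6867/2) - 51015) = 1/(-66005/4 - 51015) = 1/(-270065/4) = -4/270065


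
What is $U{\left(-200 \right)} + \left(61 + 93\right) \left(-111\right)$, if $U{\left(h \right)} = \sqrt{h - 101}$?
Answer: $-17094 + i \sqrt{301} \approx -17094.0 + 17.349 i$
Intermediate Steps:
$U{\left(h \right)} = \sqrt{-101 + h}$
$U{\left(-200 \right)} + \left(61 + 93\right) \left(-111\right) = \sqrt{-101 - 200} + \left(61 + 93\right) \left(-111\right) = \sqrt{-301} + 154 \left(-111\right) = i \sqrt{301} - 17094 = -17094 + i \sqrt{301}$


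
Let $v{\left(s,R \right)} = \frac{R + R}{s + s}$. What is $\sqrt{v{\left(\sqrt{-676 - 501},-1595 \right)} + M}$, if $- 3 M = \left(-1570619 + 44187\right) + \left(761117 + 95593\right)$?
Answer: $\frac{\sqrt{23002941534 + 139635 i \sqrt{1177}}}{321} \approx 472.48 + 0.049199 i$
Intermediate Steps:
$v{\left(s,R \right)} = \frac{R}{s}$ ($v{\left(s,R \right)} = \frac{2 R}{2 s} = 2 R \frac{1}{2 s} = \frac{R}{s}$)
$M = \frac{669722}{3}$ ($M = - \frac{\left(-1570619 + 44187\right) + \left(761117 + 95593\right)}{3} = - \frac{-1526432 + 856710}{3} = \left(- \frac{1}{3}\right) \left(-669722\right) = \frac{669722}{3} \approx 2.2324 \cdot 10^{5}$)
$\sqrt{v{\left(\sqrt{-676 - 501},-1595 \right)} + M} = \sqrt{- \frac{1595}{\sqrt{-676 - 501}} + \frac{669722}{3}} = \sqrt{- \frac{1595}{\sqrt{-1177}} + \frac{669722}{3}} = \sqrt{- \frac{1595}{i \sqrt{1177}} + \frac{669722}{3}} = \sqrt{- 1595 \left(- \frac{i \sqrt{1177}}{1177}\right) + \frac{669722}{3}} = \sqrt{\frac{145 i \sqrt{1177}}{107} + \frac{669722}{3}} = \sqrt{\frac{669722}{3} + \frac{145 i \sqrt{1177}}{107}}$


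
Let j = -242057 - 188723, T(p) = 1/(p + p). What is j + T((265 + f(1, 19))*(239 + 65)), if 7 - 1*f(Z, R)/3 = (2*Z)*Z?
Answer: -73335987199/170240 ≈ -4.3078e+5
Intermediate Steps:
f(Z, R) = 21 - 6*Z² (f(Z, R) = 21 - 3*2*Z*Z = 21 - 6*Z²)
T(p) = 1/(2*p)
j = -430780
j + T((265 + f(1, 19))*(239 + 65)) = -430780 + 1/(2*(((265 + (21 - 6*1²))*(239 + 65)))) = -430780 + 1/(2*(((265 + (21 - 6*1))*304))) = -430780 + 1/(2*(((265 + (21 - 6))*304))) = -430780 + 1/(2*(((265 + 15)*304))) = -430780 + 1/(2*((280*304))) = -430780 + (½)/85120 = -430780 + (½)*(1/85120) = -430780 + 1/170240 = -73335987199/170240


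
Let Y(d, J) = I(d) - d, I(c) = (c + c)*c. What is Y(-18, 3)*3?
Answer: 1998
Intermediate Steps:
I(c) = 2*c**2 (I(c) = (2*c)*c = 2*c**2)
Y(d, J) = -d + 2*d**2 (Y(d, J) = 2*d**2 - d = -d + 2*d**2)
Y(-18, 3)*3 = -18*(-1 + 2*(-18))*3 = -18*(-1 - 36)*3 = -18*(-37)*3 = 666*3 = 1998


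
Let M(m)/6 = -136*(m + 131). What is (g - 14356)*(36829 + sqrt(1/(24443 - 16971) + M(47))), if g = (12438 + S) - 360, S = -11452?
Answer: -505662170 - 6865*I*sqrt(506831856685)/934 ≈ -5.0566e+8 - 5.2327e+6*I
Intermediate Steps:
g = 626 (g = (12438 - 11452) - 360 = 986 - 360 = 626)
M(m) = -106896 - 816*m (M(m) = 6*(-136*(m + 131)) = 6*(-136*(131 + m)) = 6*(-17816 - 136*m) = -106896 - 816*m)
(g - 14356)*(36829 + sqrt(1/(24443 - 16971) + M(47))) = (626 - 14356)*(36829 + sqrt(1/(24443 - 16971) + (-106896 - 816*47))) = -13730*(36829 + sqrt(1/7472 + (-106896 - 38352))) = -13730*(36829 + sqrt(1/7472 - 145248)) = -13730*(36829 + sqrt(-1085293055/7472)) = -13730*(36829 + I*sqrt(506831856685)/1868) = -505662170 - 6865*I*sqrt(506831856685)/934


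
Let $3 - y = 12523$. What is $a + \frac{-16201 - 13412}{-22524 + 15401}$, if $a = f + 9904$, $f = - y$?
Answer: $\frac{159755765}{7123} \approx 22428.0$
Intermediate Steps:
$y = -12520$ ($y = 3 - 12523 = -12520$)
$f = 12520$ ($f = \left(-1\right) \left(-12520\right) = 12520$)
$a = 22424$ ($a = 12520 + 9904 = 22424$)
$a + \frac{-16201 - 13412}{-22524 + 15401} = 22424 + \frac{-16201 - 13412}{-22524 + 15401} = 22424 - \frac{29613}{-7123} = 22424 - - \frac{29613}{7123} = 22424 + \frac{29613}{7123} = \frac{159755765}{7123}$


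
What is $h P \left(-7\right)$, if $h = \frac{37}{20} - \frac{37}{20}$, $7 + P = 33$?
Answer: $0$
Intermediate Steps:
$P = 26$ ($P = -7 + 33 = 26$)
$h = 0$ ($h = 37 \cdot \frac{1}{20} - \frac{37}{20} = \frac{37}{20} - \frac{37}{20} = 0$)
$h P \left(-7\right) = 0 \cdot 26 \left(-7\right) = 0 \left(-7\right) = 0$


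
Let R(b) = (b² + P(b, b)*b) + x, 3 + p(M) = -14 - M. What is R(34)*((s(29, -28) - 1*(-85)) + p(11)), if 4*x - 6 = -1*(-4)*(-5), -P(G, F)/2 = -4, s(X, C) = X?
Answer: 122507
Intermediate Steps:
P(G, F) = 8 (P(G, F) = -2*(-4) = 8)
p(M) = -17 - M (p(M) = -3 + (-14 - M) = -17 - M)
x = -7/2 (x = 3/2 + (-1*(-4)*(-5))/4 = 3/2 + (4*(-5))/4 = 3/2 + (¼)*(-20) = 3/2 - 5 = -7/2 ≈ -3.5000)
R(b) = -7/2 + b² + 8*b (R(b) = (b² + 8*b) - 7/2 = -7/2 + b² + 8*b)
R(34)*((s(29, -28) - 1*(-85)) + p(11)) = (-7/2 + 34² + 8*34)*((29 - 1*(-85)) + (-17 - 1*11)) = (-7/2 + 1156 + 272)*((29 + 85) + (-17 - 11)) = 2849*(114 - 28)/2 = (2849/2)*86 = 122507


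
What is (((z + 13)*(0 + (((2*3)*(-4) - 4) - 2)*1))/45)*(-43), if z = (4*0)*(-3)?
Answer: 1118/3 ≈ 372.67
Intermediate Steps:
z = 0 (z = 0*(-3) = 0)
(((z + 13)*(0 + (((2*3)*(-4) - 4) - 2)*1))/45)*(-43) = (((0 + 13)*(0 + (((2*3)*(-4) - 4) - 2)*1))/45)*(-43) = ((13*(0 + ((6*(-4) - 4) - 2)*1))/45)*(-43) = ((13*(0 + ((-24 - 4) - 2)*1))/45)*(-43) = ((13*(0 + (-28 - 2)*1))/45)*(-43) = ((13*(0 - 30*1))/45)*(-43) = ((13*(0 - 30))/45)*(-43) = ((13*(-30))/45)*(-43) = ((1/45)*(-390))*(-43) = -26/3*(-43) = 1118/3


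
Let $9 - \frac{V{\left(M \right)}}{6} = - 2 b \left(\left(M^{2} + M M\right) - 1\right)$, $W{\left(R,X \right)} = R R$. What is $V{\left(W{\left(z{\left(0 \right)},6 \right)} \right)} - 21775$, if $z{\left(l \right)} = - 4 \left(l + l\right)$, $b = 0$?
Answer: $-21721$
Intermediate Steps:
$z{\left(l \right)} = - 8 l$ ($z{\left(l \right)} = - 4 \cdot 2 l = - 8 l$)
$W{\left(R,X \right)} = R^{2}$
$V{\left(M \right)} = 54$ ($V{\left(M \right)} = 54 - 6 \left(-2\right) 0 \left(\left(M^{2} + M M\right) - 1\right) = 54 - 6 \cdot 0 \left(\left(M^{2} + M^{2}\right) - 1\right) = 54 - 6 \cdot 0 \left(2 M^{2} - 1\right) = 54 - 6 \cdot 0 \left(-1 + 2 M^{2}\right) = 54 - 0 = 54 + 0 = 54$)
$V{\left(W{\left(z{\left(0 \right)},6 \right)} \right)} - 21775 = 54 - 21775 = -21721$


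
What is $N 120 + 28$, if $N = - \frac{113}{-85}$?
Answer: $\frac{3188}{17} \approx 187.53$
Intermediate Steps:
$N = \frac{113}{85}$ ($N = \left(-113\right) \left(- \frac{1}{85}\right) = \frac{113}{85} \approx 1.3294$)
$N 120 + 28 = \frac{113}{85} \cdot 120 + 28 = \frac{2712}{17} + 28 = \frac{3188}{17}$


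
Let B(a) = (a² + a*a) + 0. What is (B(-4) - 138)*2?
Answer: -212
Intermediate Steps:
B(a) = 2*a² (B(a) = (a² + a²) + 0 = 2*a² + 0 = 2*a²)
(B(-4) - 138)*2 = (2*(-4)² - 138)*2 = (2*16 - 138)*2 = (32 - 138)*2 = -106*2 = -212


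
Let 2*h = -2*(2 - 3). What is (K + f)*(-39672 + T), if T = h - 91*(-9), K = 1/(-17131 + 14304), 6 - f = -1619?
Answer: -16225562968/257 ≈ -6.3134e+7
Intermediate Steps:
f = 1625 (f = 6 - 1*(-1619) = 6 + 1619 = 1625)
h = 1 (h = (-2*(2 - 3))/2 = (-2*(-1))/2 = (1/2)*2 = 1)
K = -1/2827 (K = 1/(-2827) = -1/2827 ≈ -0.00035373)
T = 820 (T = 1 - 91*(-9) = 1 + 819 = 820)
(K + f)*(-39672 + T) = (-1/2827 + 1625)*(-39672 + 820) = (4593874/2827)*(-38852) = -16225562968/257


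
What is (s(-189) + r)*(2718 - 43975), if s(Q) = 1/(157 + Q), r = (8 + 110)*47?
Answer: -7321921047/32 ≈ -2.2881e+8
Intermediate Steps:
r = 5546 (r = 118*47 = 5546)
(s(-189) + r)*(2718 - 43975) = (1/(157 - 189) + 5546)*(2718 - 43975) = (1/(-32) + 5546)*(-41257) = (-1/32 + 5546)*(-41257) = (177471/32)*(-41257) = -7321921047/32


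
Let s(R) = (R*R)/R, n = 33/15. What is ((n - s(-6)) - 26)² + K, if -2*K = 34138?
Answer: -418804/25 ≈ -16752.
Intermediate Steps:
K = -17069 (K = -½*34138 = -17069)
n = 11/5 (n = 33*(1/15) = 11/5 ≈ 2.2000)
s(R) = R (s(R) = R²/R = R)
((n - s(-6)) - 26)² + K = ((11/5 - 1*(-6)) - 26)² - 17069 = ((11/5 + 6) - 26)² - 17069 = (41/5 - 26)² - 17069 = (-89/5)² - 17069 = 7921/25 - 17069 = -418804/25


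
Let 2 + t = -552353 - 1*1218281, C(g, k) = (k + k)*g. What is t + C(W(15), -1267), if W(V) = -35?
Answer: -1681946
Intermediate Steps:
C(g, k) = 2*g*k (C(g, k) = (2*k)*g = 2*g*k)
t = -1770636 (t = -2 + (-552353 - 1*1218281) = -2 + (-552353 - 1218281) = -2 - 1770634 = -1770636)
t + C(W(15), -1267) = -1770636 + 2*(-35)*(-1267) = -1770636 + 88690 = -1681946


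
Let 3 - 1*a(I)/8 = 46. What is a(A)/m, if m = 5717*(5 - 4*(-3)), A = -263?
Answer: -344/97189 ≈ -0.0035395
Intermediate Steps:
a(I) = -344 (a(I) = 24 - 8*46 = 24 - 368 = -344)
m = 97189 (m = 5717*(5 + 12) = 5717*17 = 97189)
a(A)/m = -344/97189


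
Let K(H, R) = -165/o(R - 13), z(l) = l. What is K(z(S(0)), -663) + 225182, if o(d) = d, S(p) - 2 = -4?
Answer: 152223197/676 ≈ 2.2518e+5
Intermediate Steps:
S(p) = -2 (S(p) = 2 - 4 = -2)
K(H, R) = -165/(-13 + R) (K(H, R) = -165/(R - 13) = -165/(-13 + R))
K(z(S(0)), -663) + 225182 = -165/(-13 - 663) + 225182 = -165/(-676) + 225182 = -165*(-1/676) + 225182 = 165/676 + 225182 = 152223197/676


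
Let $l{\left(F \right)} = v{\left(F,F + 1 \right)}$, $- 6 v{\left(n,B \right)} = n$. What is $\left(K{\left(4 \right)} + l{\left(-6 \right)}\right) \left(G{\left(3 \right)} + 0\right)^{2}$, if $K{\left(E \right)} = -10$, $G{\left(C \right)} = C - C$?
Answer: $0$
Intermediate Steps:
$G{\left(C \right)} = 0$
$v{\left(n,B \right)} = - \frac{n}{6}$
$l{\left(F \right)} = - \frac{F}{6}$
$\left(K{\left(4 \right)} + l{\left(-6 \right)}\right) \left(G{\left(3 \right)} + 0\right)^{2} = \left(-10 - -1\right) \left(0 + 0\right)^{2} = \left(-10 + 1\right) 0^{2} = \left(-9\right) 0 = 0$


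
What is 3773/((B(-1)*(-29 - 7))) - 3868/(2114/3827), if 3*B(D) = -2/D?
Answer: -181622093/25368 ≈ -7159.5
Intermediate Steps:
B(D) = -2/(3*D) (B(D) = (-2/D)/3 = -2/(3*D))
3773/((B(-1)*(-29 - 7))) - 3868/(2114/3827) = 3773/(((-⅔/(-1))*(-29 - 7))) - 3868/(2114/3827) = 3773/((-⅔*(-1)*(-36))) - 3868/(2114*(1/3827)) = 3773/(((⅔)*(-36))) - 3868/2114/3827 = 3773/(-24) - 3868*3827/2114 = 3773*(-1/24) - 7401418/1057 = -3773/24 - 7401418/1057 = -181622093/25368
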